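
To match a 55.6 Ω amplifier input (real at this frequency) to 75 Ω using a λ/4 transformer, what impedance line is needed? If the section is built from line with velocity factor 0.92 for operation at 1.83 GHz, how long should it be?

Z_qwt ≈ 64.6 Ω; length ≈ 3.77 cm

Z_qwt = √(Z_0·R_L) = √(75 × 55.6) = √4170
λ = 0.92·c/f = 0.151 m, so l = λ/4 = 0.0377 m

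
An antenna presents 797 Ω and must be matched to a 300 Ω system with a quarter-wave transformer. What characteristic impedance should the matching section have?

Z_qwt = √(Z_0·R_L) = √(300 × 797) = √239100

Z_qwt ≈ 489 Ω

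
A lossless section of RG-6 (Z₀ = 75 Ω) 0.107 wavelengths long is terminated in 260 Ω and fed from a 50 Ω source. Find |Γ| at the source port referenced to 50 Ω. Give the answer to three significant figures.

βl = 2π × 0.107 = 38.5°
tan(βl) = 0.796
Z_in = Z_0·(Z_L + jZ_0·tanβl)/(Z_0 + jZ_L·tanβl) = 49.3 − j76.4 Ω
Γ_s = (Z_in − Z_s)/(Z_in + Z_s) = (-0.696 − j76.4)/(99.3 − j76.4), |Γ_s| = 0.61

|Γ| ≈ 0.61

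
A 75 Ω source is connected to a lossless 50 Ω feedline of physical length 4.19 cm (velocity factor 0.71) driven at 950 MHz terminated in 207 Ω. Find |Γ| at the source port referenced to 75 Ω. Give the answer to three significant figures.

λ = v/f = 0.71·c / 950 MHz = 0.224 m
βl = 2π·l/λ = 2π × 0.187 = 67.3°
tan(βl) = 2.39
Z_in = Z_0·(Z_L + jZ_0·tanβl)/(Z_0 + jZ_L·tanβl) = 14.1 − j19.5 Ω
Γ_s = (Z_in − Z_s)/(Z_in + Z_s) = (-60.9 − j19.5)/(89.1 − j19.5), |Γ_s| = 0.702

|Γ| ≈ 0.702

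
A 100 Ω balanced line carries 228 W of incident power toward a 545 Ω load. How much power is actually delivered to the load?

Γ = (545 − 100)/(545 + 100) = 0.69
|Γ|² = 0.476
P_refl = |Γ|²·P_inc = 109 W, P_del = (1 − |Γ|²)·P_inc = 119 W

P_delivered ≈ 119 W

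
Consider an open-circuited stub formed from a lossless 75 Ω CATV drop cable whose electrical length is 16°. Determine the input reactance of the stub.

tan(βl) = 0.287
For an open-circuited stub, Z_in = −jZ_0·cot(βl) = −jZ_0/tan(βl)

X_in ≈ -262 Ω (capacitive)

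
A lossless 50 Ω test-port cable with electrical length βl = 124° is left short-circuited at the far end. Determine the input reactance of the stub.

X_in ≈ -74.1 Ω (capacitive)

tan(βl) = -1.48
For a short-circuited stub, Z_in = jZ_0·tan(βl)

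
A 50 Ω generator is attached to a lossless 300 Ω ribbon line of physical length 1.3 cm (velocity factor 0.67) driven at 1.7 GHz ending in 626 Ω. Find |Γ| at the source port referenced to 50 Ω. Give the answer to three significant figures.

λ = v/f = 0.67·c / 1.7 GHz = 0.118 m
βl = 2π·l/λ = 2π × 0.11 = 39.6°
tan(βl) = 0.827
Z_in = Z_0·(Z_L + jZ_0·tanβl)/(Z_0 + jZ_L·tanβl) = 265 − j209 Ω
Γ_s = (Z_in − Z_s)/(Z_in + Z_s) = (215 − j209)/(315 − j209), |Γ_s| = 0.793

|Γ| ≈ 0.793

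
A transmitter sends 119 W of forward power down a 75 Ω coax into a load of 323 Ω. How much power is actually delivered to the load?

Γ = (323 − 75)/(323 + 75) = 0.623
|Γ|² = 0.388
P_refl = |Γ|²·P_inc = 46.2 W, P_del = (1 − |Γ|²)·P_inc = 72.8 W

P_delivered ≈ 72.8 W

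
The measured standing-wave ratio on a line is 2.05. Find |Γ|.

|Γ| = (S − 1)/(S + 1) = (2.05 − 1)/(2.05 + 1) = 1.05/3.05

|Γ| ≈ 0.344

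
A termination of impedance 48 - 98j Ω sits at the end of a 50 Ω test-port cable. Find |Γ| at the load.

|Γ| ≈ 0.707

Γ = (Z_L − Z_0)/(Z_L + Z_0) = (-2 − j98)/(98 − j98)
|Γ| = 98/139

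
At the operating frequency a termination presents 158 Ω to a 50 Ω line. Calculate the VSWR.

For a purely resistive load, VSWR = R_L/Z_0 or Z_0/R_L (whichever > 1) = 158/50

VSWR ≈ 3.16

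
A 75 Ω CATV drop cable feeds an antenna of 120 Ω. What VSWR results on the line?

Γ = (120 − 75)/(120 + 75) = 0.231
VSWR = (1 + 0.231)/(1 − 0.231)

VSWR ≈ 1.6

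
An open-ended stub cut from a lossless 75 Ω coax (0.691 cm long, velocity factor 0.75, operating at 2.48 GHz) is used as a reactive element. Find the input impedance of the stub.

λ = v/f = 0.75·c / 2.48 GHz = 0.0907 m
βl = 2π·l/λ = 2π × 0.0762 = 27.4°
tan(βl) = 0.519
For an open-ended stub, Z_in = −jZ_0·cot(βl) = −jZ_0/tan(βl)

Z_in ≈ −j145 Ω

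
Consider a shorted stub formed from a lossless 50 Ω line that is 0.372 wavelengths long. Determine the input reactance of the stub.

X_in ≈ -51.9 Ω (capacitive)

βl = 2π × 0.372 = 134°
tan(βl) = -1.04
For a shorted stub, Z_in = jZ_0·tan(βl)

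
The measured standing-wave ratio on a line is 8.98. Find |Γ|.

|Γ| = (S − 1)/(S + 1) = (8.98 − 1)/(8.98 + 1) = 7.98/9.98

|Γ| ≈ 0.8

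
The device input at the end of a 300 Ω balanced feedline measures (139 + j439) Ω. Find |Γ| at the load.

|Γ| ≈ 0.753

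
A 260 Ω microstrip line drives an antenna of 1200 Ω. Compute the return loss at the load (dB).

RL ≈ 3.82 dB

Γ = (1200 − 260)/(1200 + 260) = 0.644
RL = −20·log₁₀|Γ| = −20·log₁₀(0.644)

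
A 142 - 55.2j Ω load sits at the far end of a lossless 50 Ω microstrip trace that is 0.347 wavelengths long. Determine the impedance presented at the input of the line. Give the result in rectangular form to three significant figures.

βl = 2π × 0.347 = 125°
tan(βl) = tan(125°) = -1.43
Z_in = Z_0·(Z_L + jZ_0·tanβl)/(Z_0 + jZ_L·tanβl)
     = 50·(142 − j127)/(-29.1 − j203)

Z_in ≈ 25.7 + j38.6 Ω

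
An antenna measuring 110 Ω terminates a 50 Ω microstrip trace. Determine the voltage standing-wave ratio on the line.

Γ = (110 − 50)/(110 + 50) = 0.375
VSWR = (1 + 0.375)/(1 − 0.375)

VSWR ≈ 2.2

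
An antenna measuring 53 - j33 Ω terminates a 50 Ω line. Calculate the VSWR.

VSWR ≈ 1.88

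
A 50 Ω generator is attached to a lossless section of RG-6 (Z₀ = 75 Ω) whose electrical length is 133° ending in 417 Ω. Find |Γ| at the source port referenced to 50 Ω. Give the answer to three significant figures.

tan(βl) = -1.07
Z_in = Z_0·(Z_L + jZ_0·tanβl)/(Z_0 + jZ_L·tanβl) = 24.5 + j65.8 Ω
Γ_s = (Z_in − Z_s)/(Z_in + Z_s) = (-25.5 + j65.8)/(74.5 + j65.8), |Γ_s| = 0.71

|Γ| ≈ 0.71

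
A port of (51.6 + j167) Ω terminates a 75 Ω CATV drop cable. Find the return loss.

RL ≈ 1.89 dB

Γ = (-23.4 + j167)/(126.6 + j167), |Γ| = 0.805
RL = −20·log₁₀|Γ| = −20·log₁₀(0.805)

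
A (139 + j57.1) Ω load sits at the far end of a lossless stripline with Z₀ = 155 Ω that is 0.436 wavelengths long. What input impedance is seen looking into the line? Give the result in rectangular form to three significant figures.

Z_in ≈ 111 + j28.9 Ω

βl = 2π × 0.436 = 157°
tan(βl) = tan(157°) = -0.425
Z_in = Z_0·(Z_L + jZ_0·tanβl)/(Z_0 + jZ_L·tanβl)
     = 155·(139 − j8.82)/(179 − j59.1)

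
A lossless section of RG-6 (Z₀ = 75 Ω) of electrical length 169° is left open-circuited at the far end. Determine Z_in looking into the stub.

Z_in ≈ +j386 Ω

tan(βl) = -0.194
For an open-circuited stub, Z_in = −jZ_0·cot(βl) = −jZ_0/tan(βl)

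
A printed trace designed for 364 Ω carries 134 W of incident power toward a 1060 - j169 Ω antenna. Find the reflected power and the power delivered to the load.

|Γ| = |(696 − j169)/(1424 − j169)| = 0.499
|Γ|² = 0.249
P_refl = |Γ|²·P_inc = 33.4 W, P_del = (1 − |Γ|²)·P_inc = 101 W

P_reflected ≈ 33.4 W; P_delivered ≈ 101 W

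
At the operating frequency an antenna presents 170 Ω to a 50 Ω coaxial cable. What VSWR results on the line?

VSWR ≈ 3.4

Γ = (170 − 50)/(170 + 50) = 0.545
VSWR = (1 + 0.545)/(1 − 0.545)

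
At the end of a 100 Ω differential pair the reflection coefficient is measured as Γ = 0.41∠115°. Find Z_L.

Z_L = Z_0·(1 + Γ)/(1 − Γ) = 100·(0.827 + j0.372)/(1.17 − j0.372)

Z_L ≈ 54.9 + j49.1 Ω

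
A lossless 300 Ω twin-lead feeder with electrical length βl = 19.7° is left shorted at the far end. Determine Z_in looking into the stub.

Z_in ≈ +j107 Ω

tan(βl) = 0.358
For a shorted stub, Z_in = jZ_0·tan(βl)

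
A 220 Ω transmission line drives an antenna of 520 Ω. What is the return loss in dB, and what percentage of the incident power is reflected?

RL ≈ 7.84 dB; 16.4% of incident power reflected

Γ = (520 − 220)/(520 + 220) = 0.405
RL = −20·log₁₀(0.405) = 7.84 dB
P_refl/P_inc = |Γ|² = 0.164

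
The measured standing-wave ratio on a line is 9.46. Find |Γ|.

|Γ| ≈ 0.809

|Γ| = (S − 1)/(S + 1) = (9.46 − 1)/(9.46 + 1) = 8.46/10.5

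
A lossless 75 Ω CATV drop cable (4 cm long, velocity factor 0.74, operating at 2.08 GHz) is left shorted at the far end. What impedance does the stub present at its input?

Z_in ≈ −j75.2 Ω

λ = v/f = 0.74·c / 2.08 GHz = 0.107 m
βl = 2π·l/λ = 2π × 0.375 = 135°
tan(βl) = -1
For a shorted stub, Z_in = jZ_0·tan(βl)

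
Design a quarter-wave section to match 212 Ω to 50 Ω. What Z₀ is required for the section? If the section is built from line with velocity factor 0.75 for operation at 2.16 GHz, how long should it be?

Z_qwt ≈ 103 Ω; length ≈ 2.6 cm

Z_qwt = √(Z_0·R_L) = √(50 × 212) = √10600
λ = 0.75·c/f = 0.104 m, so l = λ/4 = 0.026 m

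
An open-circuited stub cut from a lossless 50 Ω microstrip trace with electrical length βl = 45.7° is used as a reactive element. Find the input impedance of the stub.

Z_in ≈ −j48.8 Ω

tan(βl) = 1.02
For an open-circuited stub, Z_in = −jZ_0·cot(βl) = −jZ_0/tan(βl)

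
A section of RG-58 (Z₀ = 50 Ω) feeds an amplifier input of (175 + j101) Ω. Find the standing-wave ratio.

Γ = (Z_L − Z_0)/(Z_L + Z_0) = (125 + j101)/(225 + j101)
|Γ| = 161/247 = 0.652
VSWR = (1 + |Γ|)/(1 − |Γ|) = 1.65/0.348

VSWR ≈ 4.74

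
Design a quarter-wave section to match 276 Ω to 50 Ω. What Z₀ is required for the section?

Z_qwt = √(Z_0·R_L) = √(50 × 276) = √13800

Z_qwt ≈ 117 Ω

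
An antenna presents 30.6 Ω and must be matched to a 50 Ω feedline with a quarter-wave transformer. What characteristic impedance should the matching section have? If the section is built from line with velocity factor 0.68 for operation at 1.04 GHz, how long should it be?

Z_qwt = √(Z_0·R_L) = √(50 × 30.6) = √1530
λ = 0.68·c/f = 0.196 m, so l = λ/4 = 0.049 m

Z_qwt ≈ 39.1 Ω; length ≈ 4.9 cm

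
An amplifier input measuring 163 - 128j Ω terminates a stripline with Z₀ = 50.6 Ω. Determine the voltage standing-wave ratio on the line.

Γ = (Z_L − Z_0)/(Z_L + Z_0) = (112.4 − j128)/(213.6 − j128)
|Γ| = 170/249 = 0.684
VSWR = (1 + |Γ|)/(1 − |Γ|) = 1.68/0.316

VSWR ≈ 5.33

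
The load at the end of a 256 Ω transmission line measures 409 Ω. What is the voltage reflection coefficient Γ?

Γ = (Z_L − Z_0)/(Z_L + Z_0) = (409 − 256)/(409 + 256) = 153/665

Γ = 0.23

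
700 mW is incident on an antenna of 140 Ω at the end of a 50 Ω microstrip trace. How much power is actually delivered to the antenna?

Γ = (140 − 50)/(140 + 50) = 0.474
|Γ|² = 0.224
P_refl = |Γ|²·P_inc = 157 mW, P_del = (1 − |Γ|²)·P_inc = 543 mW

P_delivered ≈ 543 mW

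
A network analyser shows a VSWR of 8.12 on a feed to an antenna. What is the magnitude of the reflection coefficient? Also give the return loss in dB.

|Γ| ≈ 0.781; return loss ≈ 2.15 dB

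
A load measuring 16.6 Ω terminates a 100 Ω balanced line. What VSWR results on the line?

For a purely resistive load, VSWR = R_L/Z_0 or Z_0/R_L (whichever > 1) = 100/16.6

VSWR ≈ 6.02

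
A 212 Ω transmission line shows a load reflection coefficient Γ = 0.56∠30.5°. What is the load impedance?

Z_L = Z_0·(1 + Γ)/(1 − Γ) = 212·(1.48 + j0.284)/(0.517 − j0.284)

Z_L ≈ 417 + j346 Ω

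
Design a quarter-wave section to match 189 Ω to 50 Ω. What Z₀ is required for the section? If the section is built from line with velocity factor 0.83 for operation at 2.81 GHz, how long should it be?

Z_qwt ≈ 97.2 Ω; length ≈ 2.22 cm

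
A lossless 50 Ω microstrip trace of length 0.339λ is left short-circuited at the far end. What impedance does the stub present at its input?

Z_in ≈ −j79.9 Ω

βl = 2π × 0.339 = 122°
tan(βl) = -1.6
For a short-circuited stub, Z_in = jZ_0·tan(βl)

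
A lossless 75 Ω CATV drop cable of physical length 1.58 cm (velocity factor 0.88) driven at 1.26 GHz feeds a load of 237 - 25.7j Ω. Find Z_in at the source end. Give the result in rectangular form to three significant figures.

λ = v/f = 0.88·c / 1.26 GHz = 0.21 m
βl = 2π·l/λ = 2π × 0.0754 = 27.1°
tan(βl) = tan(27.1°) = 0.513
Z_in = Z_0·(Z_L + jZ_0·tanβl)/(Z_0 + jZ_L·tanβl)
     = 75·(237 + j12.8)/(88.2 + j122)

Z_in ≈ 74.7 − j92.1 Ω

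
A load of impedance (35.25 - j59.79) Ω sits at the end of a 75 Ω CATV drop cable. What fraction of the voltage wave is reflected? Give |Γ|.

|Γ| ≈ 0.572

Γ = (Z_L − Z_0)/(Z_L + Z_0) = (-39.75 − j59.79)/(110.2 − j59.79)
|Γ| = 71.8/125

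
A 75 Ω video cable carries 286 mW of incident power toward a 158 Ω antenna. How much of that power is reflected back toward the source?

P_reflected ≈ 36.3 mW

Γ = (158 − 75)/(158 + 75) = 0.356
|Γ|² = 0.127
P_refl = |Γ|²·P_inc = 36.3 mW, P_del = (1 − |Γ|²)·P_inc = 250 mW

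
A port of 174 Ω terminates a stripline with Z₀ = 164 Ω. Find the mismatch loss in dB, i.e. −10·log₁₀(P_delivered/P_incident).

mismatch loss ≈ 0.0038 dB

Γ = (174 − 164)/(174 + 164) = 0.0296
|Γ|² = 0.000875, so P_del/P_inc = 1 − |Γ|² = 0.999
ML = −10·log₁₀(1 − |Γ|²)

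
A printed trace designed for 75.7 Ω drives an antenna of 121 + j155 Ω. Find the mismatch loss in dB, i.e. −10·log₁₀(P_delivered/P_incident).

mismatch loss ≈ 2.33 dB

Γ = (45.3 + j155)/(196.7 + j155), |Γ| = 0.645
|Γ|² = 0.416, so P_del/P_inc = 1 − |Γ|² = 0.584
ML = −10·log₁₀(1 − |Γ|²)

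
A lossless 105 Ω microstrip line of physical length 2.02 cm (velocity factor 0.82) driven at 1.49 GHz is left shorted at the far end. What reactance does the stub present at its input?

λ = v/f = 0.82·c / 1.49 GHz = 0.165 m
βl = 2π·l/λ = 2π × 0.122 = 44°
tan(βl) = 0.967
For a shorted stub, Z_in = jZ_0·tan(βl)

X_in ≈ 102 Ω (inductive)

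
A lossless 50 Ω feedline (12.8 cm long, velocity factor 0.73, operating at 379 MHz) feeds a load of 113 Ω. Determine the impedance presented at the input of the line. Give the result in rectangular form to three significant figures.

λ = v/f = 0.73·c / 379 MHz = 0.578 m
βl = 2π·l/λ = 2π × 0.222 = 79.7°
tan(βl) = tan(79.7°) = 5.53
Z_in = Z_0·(Z_L + jZ_0·tanβl)/(Z_0 + jZ_L·tanβl)
     = 50·(113 + j276)/(50 + j625)

Z_in ≈ 22.7 − j7.23 Ω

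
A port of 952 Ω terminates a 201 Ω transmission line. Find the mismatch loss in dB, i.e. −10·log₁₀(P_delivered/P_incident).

mismatch loss ≈ 2.4 dB

Γ = (952 − 201)/(952 + 201) = 0.651
|Γ|² = 0.424, so P_del/P_inc = 1 − |Γ|² = 0.576
ML = −10·log₁₀(1 − |Γ|²)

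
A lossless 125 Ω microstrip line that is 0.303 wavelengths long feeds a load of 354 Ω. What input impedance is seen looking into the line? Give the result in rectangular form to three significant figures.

βl = 2π × 0.303 = 109°
tan(βl) = tan(109°) = -2.89
Z_in = Z_0·(Z_L + jZ_0·tanβl)/(Z_0 + jZ_L·tanβl)
     = 125·(354 − j361)/(125 − j1020)

Z_in ≈ 48.7 + j37.3 Ω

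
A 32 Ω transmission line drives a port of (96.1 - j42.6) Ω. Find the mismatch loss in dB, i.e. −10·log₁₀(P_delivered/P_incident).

mismatch loss ≈ 1.71 dB

Γ = (64.1 − j42.6)/(128.1 − j42.6), |Γ| = 0.57
|Γ|² = 0.325, so P_del/P_inc = 1 − |Γ|² = 0.675
ML = −10·log₁₀(1 − |Γ|²)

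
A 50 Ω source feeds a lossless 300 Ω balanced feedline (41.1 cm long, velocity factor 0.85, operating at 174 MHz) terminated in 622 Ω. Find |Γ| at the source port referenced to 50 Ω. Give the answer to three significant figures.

λ = v/f = 0.85·c / 174 MHz = 1.47 m
βl = 2π·l/λ = 2π × 0.28 = 101°
tan(βl) = -5.16
Z_in = Z_0·(Z_L + jZ_0·tanβl)/(Z_0 + jZ_L·tanβl) = 149 + j44.2 Ω
Γ_s = (Z_in − Z_s)/(Z_in + Z_s) = (98.8 + j44.2)/(199 + j44.2), |Γ_s| = 0.532

|Γ| ≈ 0.532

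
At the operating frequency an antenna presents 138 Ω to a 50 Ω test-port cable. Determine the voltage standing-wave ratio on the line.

VSWR ≈ 2.76

For a purely resistive load, VSWR = R_L/Z_0 or Z_0/R_L (whichever > 1) = 138/50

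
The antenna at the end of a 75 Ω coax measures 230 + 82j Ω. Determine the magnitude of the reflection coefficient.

Γ = (Z_L − Z_0)/(Z_L + Z_0) = (155 + j82)/(305 + j82)
|Γ| = 175/316

|Γ| ≈ 0.555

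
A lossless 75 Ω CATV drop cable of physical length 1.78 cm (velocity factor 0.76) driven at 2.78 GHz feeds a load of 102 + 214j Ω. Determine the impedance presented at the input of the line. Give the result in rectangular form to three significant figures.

Z_in ≈ 12.1 − j39.2 Ω

λ = v/f = 0.76·c / 2.78 GHz = 0.082 m
βl = 2π·l/λ = 2π × 0.217 = 78.1°
tan(βl) = tan(78.1°) = 4.76
Z_in = Z_0·(Z_L + jZ_0·tanβl)/(Z_0 + jZ_L·tanβl)
     = 75·(102 + j571)/(-943 + j485)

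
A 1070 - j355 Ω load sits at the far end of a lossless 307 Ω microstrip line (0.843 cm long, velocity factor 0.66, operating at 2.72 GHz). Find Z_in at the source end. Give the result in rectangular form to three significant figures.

Z_in ≈ 139 − j253 Ω

λ = v/f = 0.66·c / 2.72 GHz = 0.0728 m
βl = 2π·l/λ = 2π × 0.116 = 41.7°
tan(βl) = tan(41.7°) = 0.891
Z_in = Z_0·(Z_L + jZ_0·tanβl)/(Z_0 + jZ_L·tanβl)
     = 307·(1070 − j81.6)/(623 + j953)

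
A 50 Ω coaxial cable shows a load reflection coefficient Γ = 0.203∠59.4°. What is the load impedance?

Z_L ≈ 57.4 + j20.9 Ω

Z_L = Z_0·(1 + Γ)/(1 − Γ) = 50·(1.1 + j0.175)/(0.897 − j0.175)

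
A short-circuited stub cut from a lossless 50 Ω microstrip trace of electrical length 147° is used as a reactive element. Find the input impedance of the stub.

tan(βl) = -0.649
For a short-circuited stub, Z_in = jZ_0·tan(βl)

Z_in ≈ −j32.5 Ω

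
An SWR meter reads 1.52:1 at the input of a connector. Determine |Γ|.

|Γ| ≈ 0.206

|Γ| = (S − 1)/(S + 1) = (1.52 − 1)/(1.52 + 1) = 0.52/2.52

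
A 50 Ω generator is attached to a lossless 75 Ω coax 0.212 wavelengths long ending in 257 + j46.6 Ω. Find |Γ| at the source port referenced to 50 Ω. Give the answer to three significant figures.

βl = 2π × 0.212 = 76.3°
tan(βl) = 4.11
Z_in = Z_0·(Z_L + jZ_0·tanβl)/(Z_0 + jZ_L·tanβl) = 22.9 − j20.8 Ω
Γ_s = (Z_in − Z_s)/(Z_in + Z_s) = (-27.1 − j20.8)/(72.9 − j20.8), |Γ_s| = 0.45

|Γ| ≈ 0.45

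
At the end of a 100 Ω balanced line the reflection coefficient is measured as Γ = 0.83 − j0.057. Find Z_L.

Z_L ≈ 958 − j355 Ω

Z_L = Z_0·(1 + Γ)/(1 − Γ) = 100·(1.83 − j0.057)/(0.17 + j0.057)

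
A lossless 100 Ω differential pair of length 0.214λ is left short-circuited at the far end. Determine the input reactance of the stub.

βl = 2π × 0.214 = 77°
tan(βl) = 4.35
For a short-circuited stub, Z_in = jZ_0·tan(βl)

X_in ≈ 435 Ω (inductive)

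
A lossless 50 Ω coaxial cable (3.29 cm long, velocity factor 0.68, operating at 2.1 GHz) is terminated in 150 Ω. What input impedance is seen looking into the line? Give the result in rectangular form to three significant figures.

λ = v/f = 0.68·c / 2.1 GHz = 0.0971 m
βl = 2π·l/λ = 2π × 0.339 = 122°
tan(βl) = tan(122°) = -1.61
Z_in = Z_0·(Z_L + jZ_0·tanβl)/(Z_0 + jZ_L·tanβl)
     = 50·(150 − j80.3)/(50 − j241)

Z_in ≈ 22.2 + j26.5 Ω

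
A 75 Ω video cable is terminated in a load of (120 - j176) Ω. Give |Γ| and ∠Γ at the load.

Γ ≈ 0.692 ∠ -33.6°

Γ = (Z_L − Z_0)/(Z_L + Z_0) = (45 − j176)/(195 − j176)
|Γ| = 182/263 = 0.692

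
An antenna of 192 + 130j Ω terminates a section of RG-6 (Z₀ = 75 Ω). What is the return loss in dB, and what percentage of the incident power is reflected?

RL ≈ 4.6 dB; 34.7% of incident power reflected

Γ = (117 + j130)/(267 + j130), |Γ| = 0.589
RL = −20·log₁₀(0.589) = 4.6 dB
P_refl/P_inc = |Γ|² = 0.347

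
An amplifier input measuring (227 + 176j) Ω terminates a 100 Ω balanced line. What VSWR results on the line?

Γ = (Z_L − Z_0)/(Z_L + Z_0) = (127 + j176)/(327 + j176)
|Γ| = 217/371 = 0.584
VSWR = (1 + |Γ|)/(1 − |Γ|) = 1.58/0.416

VSWR ≈ 3.81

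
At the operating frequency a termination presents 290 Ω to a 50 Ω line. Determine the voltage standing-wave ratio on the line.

Γ = (290 − 50)/(290 + 50) = 0.706
VSWR = (1 + 0.706)/(1 − 0.706)

VSWR ≈ 5.8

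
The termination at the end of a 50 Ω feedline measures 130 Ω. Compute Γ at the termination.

Γ = 0.444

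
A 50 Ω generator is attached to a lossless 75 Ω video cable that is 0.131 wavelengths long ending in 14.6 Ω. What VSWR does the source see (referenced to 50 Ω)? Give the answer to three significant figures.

βl = 2π × 0.131 = 47.2°
tan(βl) = 1.08
Z_in = Z_0·(Z_L + jZ_0·tanβl)/(Z_0 + jZ_L·tanβl) = 30.2 + j74.5 Ω
Γ_s = (Z_in − Z_s)/(Z_in + Z_s) = (-19.8 + j74.5)/(80.2 + j74.5), |Γ_s| = 0.704
VSWR = (1 + |Γ_s|)/(1 − |Γ_s|)

VSWR ≈ 5.76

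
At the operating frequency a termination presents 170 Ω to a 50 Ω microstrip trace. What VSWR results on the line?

Γ = (170 − 50)/(170 + 50) = 0.545
VSWR = (1 + 0.545)/(1 − 0.545)

VSWR ≈ 3.4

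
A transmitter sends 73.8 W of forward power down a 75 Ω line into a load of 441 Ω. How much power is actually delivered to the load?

Γ = (441 − 75)/(441 + 75) = 0.709
|Γ|² = 0.503
P_refl = |Γ|²·P_inc = 37.1 W, P_del = (1 − |Γ|²)·P_inc = 36.7 W

P_delivered ≈ 36.7 W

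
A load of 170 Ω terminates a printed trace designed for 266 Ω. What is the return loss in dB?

RL ≈ 13.1 dB

Γ = (170 − 266)/(170 + 266) = -0.22
RL = −20·log₁₀|Γ| = −20·log₁₀(0.22)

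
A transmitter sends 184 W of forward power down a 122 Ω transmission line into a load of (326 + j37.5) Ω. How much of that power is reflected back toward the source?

|Γ| = |(204 + j37.5)/(448 + j37.5)| = 0.461
|Γ|² = 0.213
P_refl = |Γ|²·P_inc = 39.2 W, P_del = (1 − |Γ|²)·P_inc = 145 W

P_reflected ≈ 39.2 W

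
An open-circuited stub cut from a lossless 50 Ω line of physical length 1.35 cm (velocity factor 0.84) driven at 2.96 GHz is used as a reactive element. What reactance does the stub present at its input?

λ = v/f = 0.84·c / 2.96 GHz = 0.0851 m
βl = 2π·l/λ = 2π × 0.159 = 57.1°
tan(βl) = 1.54
For an open-circuited stub, Z_in = −jZ_0·cot(βl) = −jZ_0/tan(βl)

X_in ≈ -32.4 Ω (capacitive)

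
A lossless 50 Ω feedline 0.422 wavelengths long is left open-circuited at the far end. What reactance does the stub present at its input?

βl = 2π × 0.422 = 152°
tan(βl) = -0.534
For an open-circuited stub, Z_in = −jZ_0·cot(βl) = −jZ_0/tan(βl)

X_in ≈ 93.7 Ω (inductive)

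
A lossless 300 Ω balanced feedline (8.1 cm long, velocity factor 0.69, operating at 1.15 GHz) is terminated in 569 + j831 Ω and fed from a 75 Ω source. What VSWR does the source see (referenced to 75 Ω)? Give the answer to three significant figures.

λ = v/f = 0.69·c / 1.15 GHz = 0.18 m
βl = 2π·l/λ = 2π × 0.45 = 162°
tan(βl) = -0.325
Z_in = Z_0·(Z_L + jZ_0·tanβl)/(Z_0 + jZ_L·tanβl) = 158 + j437 Ω
Γ_s = (Z_in − Z_s)/(Z_in + Z_s) = (82.7 + j437)/(233 + j437), |Γ_s| = 0.898
VSWR = (1 + |Γ_s|)/(1 − |Γ_s|)

VSWR ≈ 18.7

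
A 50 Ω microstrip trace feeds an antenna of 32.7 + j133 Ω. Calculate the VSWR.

VSWR ≈ 12.9

Γ = (Z_L − Z_0)/(Z_L + Z_0) = (-17.3 + j133)/(82.7 + j133)
|Γ| = 134/157 = 0.856
VSWR = (1 + |Γ|)/(1 − |Γ|) = 1.86/0.144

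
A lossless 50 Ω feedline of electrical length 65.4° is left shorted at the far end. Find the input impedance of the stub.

tan(βl) = 2.18
For a shorted stub, Z_in = jZ_0·tan(βl)

Z_in ≈ +j109 Ω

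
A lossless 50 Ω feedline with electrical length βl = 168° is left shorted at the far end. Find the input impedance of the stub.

tan(βl) = -0.213
For a shorted stub, Z_in = jZ_0·tan(βl)

Z_in ≈ −j10.6 Ω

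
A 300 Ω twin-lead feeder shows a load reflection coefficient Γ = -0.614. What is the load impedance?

Z_L = Z_0·(1 + Γ)/(1 − Γ) = 300·(0.386)/(1.61)

Z_L ≈ 71.7 Ω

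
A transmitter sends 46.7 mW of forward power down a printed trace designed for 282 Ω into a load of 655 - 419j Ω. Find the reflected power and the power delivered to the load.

|Γ| = |(373 − j419)/(937 − j419)| = 0.547
|Γ|² = 0.299
P_refl = |Γ|²·P_inc = 13.9 mW, P_del = (1 − |Γ|²)·P_inc = 32.8 mW

P_reflected ≈ 13.9 mW; P_delivered ≈ 32.8 mW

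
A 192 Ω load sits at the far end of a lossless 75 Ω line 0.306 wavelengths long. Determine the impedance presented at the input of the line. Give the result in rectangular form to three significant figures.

Z_in ≈ 32.6 + j22.9 Ω

βl = 2π × 0.306 = 110°
tan(βl) = tan(110°) = -2.72
Z_in = Z_0·(Z_L + jZ_0·tanβl)/(Z_0 + jZ_L·tanβl)
     = 75·(192 − j204)/(75 − j523)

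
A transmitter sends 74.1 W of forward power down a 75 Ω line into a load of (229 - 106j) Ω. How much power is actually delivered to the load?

P_delivered ≈ 49.1 W

|Γ| = |(154 − j106)/(304 − j106)| = 0.581
|Γ|² = 0.337
P_refl = |Γ|²·P_inc = 25 W, P_del = (1 − |Γ|²)·P_inc = 49.1 W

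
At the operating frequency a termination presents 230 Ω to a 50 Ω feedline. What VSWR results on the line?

VSWR ≈ 4.6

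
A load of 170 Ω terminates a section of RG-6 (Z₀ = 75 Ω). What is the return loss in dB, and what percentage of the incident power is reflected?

Γ = (170 − 75)/(170 + 75) = 0.388
RL = −20·log₁₀(0.388) = 8.23 dB
P_refl/P_inc = |Γ|² = 0.15

RL ≈ 8.23 dB; 15% of incident power reflected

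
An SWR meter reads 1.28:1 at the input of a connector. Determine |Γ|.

|Γ| = (S − 1)/(S + 1) = (1.28 − 1)/(1.28 + 1) = 0.28/2.28

|Γ| ≈ 0.123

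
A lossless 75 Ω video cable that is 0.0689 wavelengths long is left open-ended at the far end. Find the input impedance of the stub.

βl = 2π × 0.0689 = 24.8°
tan(βl) = 0.462
For an open-ended stub, Z_in = −jZ_0·cot(βl) = −jZ_0/tan(βl)

Z_in ≈ −j162 Ω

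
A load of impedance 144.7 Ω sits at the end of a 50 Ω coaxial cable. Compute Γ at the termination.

Γ = 0.486

Γ = (Z_L − Z_0)/(Z_L + Z_0) = (144.7 − 50)/(144.7 + 50) = 94.7/194.7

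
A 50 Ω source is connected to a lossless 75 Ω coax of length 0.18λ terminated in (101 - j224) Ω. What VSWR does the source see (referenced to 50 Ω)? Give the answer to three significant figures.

VSWR ≈ 5.93

βl = 2π × 0.18 = 64.8°
tan(βl) = 2.13
Z_in = Z_0·(Z_L + jZ_0·tanβl)/(Z_0 + jZ_L·tanβl) = 8.96 − j12.3 Ω
Γ_s = (Z_in − Z_s)/(Z_in + Z_s) = (-41 − j12.3)/(59 − j12.3), |Γ_s| = 0.711
VSWR = (1 + |Γ_s|)/(1 − |Γ_s|)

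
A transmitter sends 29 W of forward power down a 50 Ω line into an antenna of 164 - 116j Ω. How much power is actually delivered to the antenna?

P_delivered ≈ 16.1 W

|Γ| = |(114 − j116)/(214 − j116)| = 0.668
|Γ|² = 0.446
P_refl = |Γ|²·P_inc = 12.9 W, P_del = (1 − |Γ|²)·P_inc = 16.1 W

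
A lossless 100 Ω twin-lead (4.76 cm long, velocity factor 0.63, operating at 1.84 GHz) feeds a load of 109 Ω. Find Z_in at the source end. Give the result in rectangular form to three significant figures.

λ = v/f = 0.63·c / 1.84 GHz = 0.103 m
βl = 2π·l/λ = 2π × 0.463 = 167°
tan(βl) = tan(167°) = -0.234
Z_in = Z_0·(Z_L + jZ_0·tanβl)/(Z_0 + jZ_L·tanβl)
     = 100·(109 − j23.4)/(100 − j25.5)

Z_in ≈ 108 + j4.13 Ω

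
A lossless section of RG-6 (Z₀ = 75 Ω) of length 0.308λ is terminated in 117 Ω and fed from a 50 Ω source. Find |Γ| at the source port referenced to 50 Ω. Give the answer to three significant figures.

|Γ| ≈ 0.155

βl = 2π × 0.308 = 111°
tan(βl) = -2.62
Z_in = Z_0·(Z_L + jZ_0·tanβl)/(Z_0 + jZ_L·tanβl) = 52 + j15.9 Ω
Γ_s = (Z_in − Z_s)/(Z_in + Z_s) = (1.97 + j15.9)/(102 + j15.9), |Γ_s| = 0.155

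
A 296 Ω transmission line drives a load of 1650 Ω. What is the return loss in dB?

Γ = (1650 − 296)/(1650 + 296) = 0.696
RL = −20·log₁₀|Γ| = −20·log₁₀(0.696)

RL ≈ 3.15 dB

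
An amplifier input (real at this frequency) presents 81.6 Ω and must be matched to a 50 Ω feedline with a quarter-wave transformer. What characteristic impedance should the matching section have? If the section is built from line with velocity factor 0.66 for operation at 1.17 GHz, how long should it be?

Z_qwt ≈ 63.9 Ω; length ≈ 4.23 cm

Z_qwt = √(Z_0·R_L) = √(50 × 81.6) = √4080
λ = 0.66·c/f = 0.169 m, so l = λ/4 = 0.0423 m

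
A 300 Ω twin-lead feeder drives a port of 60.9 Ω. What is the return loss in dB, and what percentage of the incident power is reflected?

Γ = (60.9 − 300)/(60.9 + 300) = -0.663
RL = −20·log₁₀(0.663) = 3.58 dB
P_refl/P_inc = |Γ|² = 0.439

RL ≈ 3.58 dB; 43.9% of incident power reflected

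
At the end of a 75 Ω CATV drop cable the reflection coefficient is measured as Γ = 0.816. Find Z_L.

Z_L = Z_0·(1 + Γ)/(1 − Γ) = 75·(1.82)/(0.184)

Z_L ≈ 740 Ω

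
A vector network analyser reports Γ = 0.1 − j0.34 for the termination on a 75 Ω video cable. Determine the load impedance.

Z_L ≈ 70.9 − j55.1 Ω

Z_L = Z_0·(1 + Γ)/(1 − Γ) = 75·(1.1 − j0.34)/(0.9 + j0.34)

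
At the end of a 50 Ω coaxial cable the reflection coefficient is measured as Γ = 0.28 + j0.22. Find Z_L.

Z_L = Z_0·(1 + Γ)/(1 − Γ) = 50·(1.28 + j0.22)/(0.72 − j0.22)

Z_L ≈ 77 + j38.8 Ω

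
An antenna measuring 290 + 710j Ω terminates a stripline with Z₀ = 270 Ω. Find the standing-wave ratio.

Γ = (Z_L − Z_0)/(Z_L + Z_0) = (20 + j710)/(560 + j710)
|Γ| = 710/904 = 0.785
VSWR = (1 + |Γ|)/(1 − |Γ|) = 1.79/0.215

VSWR ≈ 8.32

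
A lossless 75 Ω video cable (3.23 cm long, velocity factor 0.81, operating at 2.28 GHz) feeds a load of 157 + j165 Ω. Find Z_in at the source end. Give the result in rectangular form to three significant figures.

λ = v/f = 0.81·c / 2.28 GHz = 0.107 m
βl = 2π·l/λ = 2π × 0.303 = 109°
tan(βl) = tan(109°) = -2.89
Z_in = Z_0·(Z_L + jZ_0·tanβl)/(Z_0 + jZ_L·tanβl)
     = 75·(157 − j51.6)/(551 − j453)

Z_in ≈ 16.2 + j6.29 Ω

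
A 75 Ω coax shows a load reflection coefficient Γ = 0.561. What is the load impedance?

Z_L = Z_0·(1 + Γ)/(1 − Γ) = 75·(1.56)/(0.439)

Z_L ≈ 267 Ω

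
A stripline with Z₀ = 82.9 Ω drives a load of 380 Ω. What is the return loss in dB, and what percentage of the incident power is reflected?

RL ≈ 3.85 dB; 41.2% of incident power reflected

Γ = (380 − 82.9)/(380 + 82.9) = 0.642
RL = −20·log₁₀(0.642) = 3.85 dB
P_refl/P_inc = |Γ|² = 0.412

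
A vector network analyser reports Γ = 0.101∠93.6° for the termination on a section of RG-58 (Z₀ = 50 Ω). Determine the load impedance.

Z_L ≈ 48.4 + j9.85 Ω

Z_L = Z_0·(1 + Γ)/(1 − Γ) = 50·(0.994 + j0.101)/(1.01 − j0.101)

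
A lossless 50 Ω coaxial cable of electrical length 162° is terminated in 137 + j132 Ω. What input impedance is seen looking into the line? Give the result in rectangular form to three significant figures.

Z_in ≈ 35.7 + j79.4 Ω

tan(βl) = tan(162°) = -0.325
Z_in = Z_0·(Z_L + jZ_0·tanβl)/(Z_0 + jZ_L·tanβl)
     = 50·(137 + j116)/(92.9 − j44.5)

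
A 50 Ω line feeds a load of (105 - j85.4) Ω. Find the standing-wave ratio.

VSWR ≈ 3.69

Γ = (Z_L − Z_0)/(Z_L + Z_0) = (55 − j85.4)/(155 − j85.4)
|Γ| = 102/177 = 0.574
VSWR = (1 + |Γ|)/(1 − |Γ|) = 1.57/0.426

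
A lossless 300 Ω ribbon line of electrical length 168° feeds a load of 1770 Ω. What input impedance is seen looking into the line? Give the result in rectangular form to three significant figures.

Z_in ≈ 719 + j838 Ω

tan(βl) = tan(168°) = -0.213
Z_in = Z_0·(Z_L + jZ_0·tanβl)/(Z_0 + jZ_L·tanβl)
     = 300·(1770 − j63.8)/(300 − j376)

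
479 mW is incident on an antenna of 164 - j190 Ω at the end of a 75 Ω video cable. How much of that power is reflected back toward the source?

P_reflected ≈ 226 mW

|Γ| = |(89 − j190)/(239 − j190)| = 0.687
|Γ|² = 0.472
P_refl = |Γ|²·P_inc = 226 mW, P_del = (1 − |Γ|²)·P_inc = 253 mW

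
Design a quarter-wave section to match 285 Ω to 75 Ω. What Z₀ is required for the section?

Z_qwt ≈ 146 Ω

Z_qwt = √(Z_0·R_L) = √(75 × 285) = √21380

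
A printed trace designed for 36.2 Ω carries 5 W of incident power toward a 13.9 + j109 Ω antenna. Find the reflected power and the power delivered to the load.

|Γ| = |(-22.3 + j109)/(50.1 + j109)| = 0.927
|Γ|² = 0.86
P_refl = |Γ|²·P_inc = 4.3 W, P_del = (1 − |Γ|²)·P_inc = 0.699 W

P_reflected ≈ 4.3 W; P_delivered ≈ 0.699 W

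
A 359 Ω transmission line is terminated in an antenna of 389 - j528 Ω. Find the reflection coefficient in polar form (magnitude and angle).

Γ = (Z_L − Z_0)/(Z_L + Z_0) = (30 − j528)/(748 − j528)
|Γ| = 529/916 = 0.578

Γ ≈ 0.578 ∠ -51.5°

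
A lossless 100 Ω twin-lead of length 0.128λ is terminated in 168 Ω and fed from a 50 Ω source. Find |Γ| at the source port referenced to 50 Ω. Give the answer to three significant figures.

βl = 2π × 0.128 = 46.1°
tan(βl) = 1.04
Z_in = Z_0·(Z_L + jZ_0·tanβl)/(Z_0 + jZ_L·tanβl) = 86.4 − j46.8 Ω
Γ_s = (Z_in − Z_s)/(Z_in + Z_s) = (36.4 − j46.8)/(136 − j46.8), |Γ_s| = 0.411

|Γ| ≈ 0.411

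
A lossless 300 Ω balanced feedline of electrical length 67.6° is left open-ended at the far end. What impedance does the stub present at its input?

tan(βl) = 2.43
For an open-ended stub, Z_in = −jZ_0·cot(βl) = −jZ_0/tan(βl)

Z_in ≈ −j124 Ω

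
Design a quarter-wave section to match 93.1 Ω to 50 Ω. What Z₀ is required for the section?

Z_qwt = √(Z_0·R_L) = √(50 × 93.1) = √4655

Z_qwt ≈ 68.2 Ω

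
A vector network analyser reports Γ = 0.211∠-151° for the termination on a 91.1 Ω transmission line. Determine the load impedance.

Z_L = Z_0·(1 + Γ)/(1 − Γ) = 91.1·(0.815 − j0.102)/(1.18 + j0.102)

Z_L ≈ 61.6 − j13.2 Ω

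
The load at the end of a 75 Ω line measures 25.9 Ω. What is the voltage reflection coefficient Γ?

Γ = (Z_L − Z_0)/(Z_L + Z_0) = (25.9 − 75)/(25.9 + 75) = -49.1/100.9

Γ = -0.487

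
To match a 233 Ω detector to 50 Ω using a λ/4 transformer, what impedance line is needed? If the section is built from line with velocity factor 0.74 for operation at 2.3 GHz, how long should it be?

Z_qwt ≈ 108 Ω; length ≈ 2.41 cm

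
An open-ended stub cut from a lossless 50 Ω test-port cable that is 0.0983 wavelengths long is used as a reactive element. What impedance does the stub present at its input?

βl = 2π × 0.0983 = 35.4°
tan(βl) = 0.71
For an open-ended stub, Z_in = −jZ_0·cot(βl) = −jZ_0/tan(βl)

Z_in ≈ −j70.4 Ω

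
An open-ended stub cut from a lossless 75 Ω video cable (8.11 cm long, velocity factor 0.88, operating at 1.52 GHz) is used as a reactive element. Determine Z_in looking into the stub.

λ = v/f = 0.88·c / 1.52 GHz = 0.174 m
βl = 2π·l/λ = 2π × 0.467 = 168°
tan(βl) = -0.211
For an open-ended stub, Z_in = −jZ_0·cot(βl) = −jZ_0/tan(βl)

Z_in ≈ +j356 Ω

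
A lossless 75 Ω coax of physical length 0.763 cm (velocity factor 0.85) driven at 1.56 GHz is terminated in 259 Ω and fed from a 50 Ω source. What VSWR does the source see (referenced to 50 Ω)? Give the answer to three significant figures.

VSWR ≈ 4.95

λ = v/f = 0.85·c / 1.56 GHz = 0.163 m
βl = 2π·l/λ = 2π × 0.0467 = 16.8°
tan(βl) = 0.302
Z_in = Z_0·(Z_L + jZ_0·tanβl)/(Z_0 + jZ_L·tanβl) = 135 − j119 Ω
Γ_s = (Z_in − Z_s)/(Z_in + Z_s) = (85.4 − j119)/(185 − j119), |Γ_s| = 0.664
VSWR = (1 + |Γ_s|)/(1 − |Γ_s|)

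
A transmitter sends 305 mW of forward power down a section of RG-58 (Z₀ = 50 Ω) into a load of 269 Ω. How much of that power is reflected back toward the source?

Γ = (269 − 50)/(269 + 50) = 0.687
|Γ|² = 0.471
P_refl = |Γ|²·P_inc = 144 mW, P_del = (1 − |Γ|²)·P_inc = 161 mW

P_reflected ≈ 144 mW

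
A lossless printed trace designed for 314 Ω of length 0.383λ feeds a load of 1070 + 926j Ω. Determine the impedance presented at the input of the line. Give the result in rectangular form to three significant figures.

βl = 2π × 0.383 = 138°
tan(βl) = tan(138°) = -0.904
Z_in = Z_0·(Z_L + jZ_0·tanβl)/(Z_0 + jZ_L·tanβl)
     = 314·(1070 + j642)/(1150 − j967)

Z_in ≈ 84.8 + j246 Ω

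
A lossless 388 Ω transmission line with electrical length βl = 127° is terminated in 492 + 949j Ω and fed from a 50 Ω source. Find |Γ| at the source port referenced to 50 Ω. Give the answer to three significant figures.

tan(βl) = -1.33
Z_in = Z_0·(Z_L + jZ_0·tanβl)/(Z_0 + jZ_L·tanβl) = 65.1 + j128 Ω
Γ_s = (Z_in − Z_s)/(Z_in + Z_s) = (15.1 + j128)/(115 + j128), |Γ_s| = 0.749

|Γ| ≈ 0.749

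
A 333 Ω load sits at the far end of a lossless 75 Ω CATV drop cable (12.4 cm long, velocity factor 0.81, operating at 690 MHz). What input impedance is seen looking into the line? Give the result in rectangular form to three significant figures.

λ = v/f = 0.81·c / 690 MHz = 0.352 m
βl = 2π·l/λ = 2π × 0.352 = 127°
tan(βl) = tan(127°) = -1.34
Z_in = Z_0·(Z_L + jZ_0·tanβl)/(Z_0 + jZ_L·tanβl)
     = 75·(333 − j100)/(75 − j446)

Z_in ≈ 25.6 + j51.7 Ω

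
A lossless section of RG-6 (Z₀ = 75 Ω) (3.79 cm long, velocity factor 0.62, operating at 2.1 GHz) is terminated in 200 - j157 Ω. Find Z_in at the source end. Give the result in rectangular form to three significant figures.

Z_in ≈ 147 + j156 Ω

λ = v/f = 0.62·c / 2.1 GHz = 0.0886 m
βl = 2π·l/λ = 2π × 0.428 = 154°
tan(βl) = tan(154°) = -0.487
Z_in = Z_0·(Z_L + jZ_0·tanβl)/(Z_0 + jZ_L·tanβl)
     = 75·(200 − j194)/(-1.42 − j97.4)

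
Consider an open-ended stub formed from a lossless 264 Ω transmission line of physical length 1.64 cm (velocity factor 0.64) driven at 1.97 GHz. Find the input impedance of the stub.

λ = v/f = 0.64·c / 1.97 GHz = 0.0975 m
βl = 2π·l/λ = 2π × 0.168 = 60.6°
tan(βl) = 1.77
For an open-ended stub, Z_in = −jZ_0·cot(βl) = −jZ_0/tan(βl)

Z_in ≈ −j149 Ω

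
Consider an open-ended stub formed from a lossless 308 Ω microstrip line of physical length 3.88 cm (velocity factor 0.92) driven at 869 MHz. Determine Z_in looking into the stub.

λ = v/f = 0.92·c / 869 MHz = 0.318 m
βl = 2π·l/λ = 2π × 0.122 = 44°
tan(βl) = 0.965
For an open-ended stub, Z_in = −jZ_0·cot(βl) = −jZ_0/tan(βl)

Z_in ≈ −j319 Ω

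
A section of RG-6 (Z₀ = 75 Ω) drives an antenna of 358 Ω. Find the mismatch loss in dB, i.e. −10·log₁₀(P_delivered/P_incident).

mismatch loss ≈ 2.42 dB

Γ = (358 − 75)/(358 + 75) = 0.654
|Γ|² = 0.427, so P_del/P_inc = 1 − |Γ|² = 0.573
ML = −10·log₁₀(1 − |Γ|²)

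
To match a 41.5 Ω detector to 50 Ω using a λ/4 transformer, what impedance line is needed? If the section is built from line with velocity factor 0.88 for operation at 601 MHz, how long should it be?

Z_qwt ≈ 45.6 Ω; length ≈ 11 cm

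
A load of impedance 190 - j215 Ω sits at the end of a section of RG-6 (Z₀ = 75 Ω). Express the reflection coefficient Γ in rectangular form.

Γ ≈ 0.659 − j0.277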